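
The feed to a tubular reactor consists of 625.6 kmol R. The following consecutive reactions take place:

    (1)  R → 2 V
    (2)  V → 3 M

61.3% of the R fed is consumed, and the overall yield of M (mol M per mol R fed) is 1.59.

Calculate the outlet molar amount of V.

435 kmol

Conversion of R: R consumed = 1ξ₁ = 0.613 × 625.6 → ξ₁ = 383.5 kmol.
Yield of M: 3ξ₂ / 625.6 = 1.59 → ξ₂ = 331.6 kmol.
Outlet amounts (n = n₀ + Σ ν·ξ):
  R: 625.6 − 1(383.5) = 242.1
  V: 0 + 2(383.5) − 1(331.6) = 435.4
  M: 0 + 3(331.6) = 994.7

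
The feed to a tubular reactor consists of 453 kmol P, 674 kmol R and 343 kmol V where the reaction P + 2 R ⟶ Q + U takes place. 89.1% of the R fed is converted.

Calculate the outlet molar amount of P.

153 kmol

R reacted = 0.891 × 674 = 600.5 kmol; ν_R = −2, so ξ = 600.5/2 = 300.3 kmol.
Outlet amounts (n = n₀ + ν ξ):
  P: 453 − 1(300.3) = 152.7
  R: 674 − 2(300.3) = 73.47
  Q: 0 + 1(300.3) = 300.3
  U: 0 + 1(300.3) = 300.3
  V: 343 (inert)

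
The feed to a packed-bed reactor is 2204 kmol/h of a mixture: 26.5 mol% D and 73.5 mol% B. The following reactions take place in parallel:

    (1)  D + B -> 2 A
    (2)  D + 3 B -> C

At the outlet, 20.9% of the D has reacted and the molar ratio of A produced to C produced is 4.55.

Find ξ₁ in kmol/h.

ξ₁ = 84.8 kmol/h

Conversion of D: D consumed = 0.209 × 584.1 = 122.1 kmol/h = 1ξ₁ + 1ξ₂.
Selectivity: 2ξ₁ / (1ξ₂) = 4.55 → ξ₁ = 2.275 ξ₂.
Substitute: (1·2.275 + 1) ξ₂ = 122.1 → ξ₂ = 37.27 kmol/h, ξ₁ = 84.8 kmol/h.
Outlet amounts (n = n₀ + Σ ν·ξ):
  D: 584.1 − 1(84.8) − 1(37.27) = 462
  B: 1620 − 1(84.8) − 3(37.27) = 1423
  A: 0 + 2(84.8) = 169.6
  C: 0 + 1(37.27) = 37.27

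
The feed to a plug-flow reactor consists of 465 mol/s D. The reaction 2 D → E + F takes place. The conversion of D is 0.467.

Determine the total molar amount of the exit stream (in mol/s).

D reacted = 0.467 × 465 = 217.2 mol/s; ν_D = −2, so ξ = 217.2/2 = 108.6 mol/s.
Outlet amounts (n = n₀ + ν ξ):
  D: 465 − 2(108.6) = 247.8
  E: 0 + 1(108.6) = 108.6
  F: 0 + 1(108.6) = 108.6
Total out = 247.8 + 108.6 + 108.6 = 465 mol/s.

465 mol/s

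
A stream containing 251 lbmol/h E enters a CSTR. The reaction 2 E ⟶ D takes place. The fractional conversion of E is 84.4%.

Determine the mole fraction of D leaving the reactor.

E reacted = 0.844 × 251 = 211.8 lbmol/h; ν_E = −2, so ξ = 211.8/2 = 105.9 lbmol/h.
Outlet amounts (n = n₀ + ν ξ):
  E: 251 − 2(105.9) = 39.16
  D: 0 + 1(105.9) = 105.9
Total out = 145.1 lbmol/h; y_D = 105.9 / 145.1 = 0.7301.

0.73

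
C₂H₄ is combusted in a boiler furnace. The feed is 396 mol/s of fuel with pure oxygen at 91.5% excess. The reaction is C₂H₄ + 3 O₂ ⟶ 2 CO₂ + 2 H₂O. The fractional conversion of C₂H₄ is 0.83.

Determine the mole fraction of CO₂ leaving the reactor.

Stoichiometric O₂ = 3 × 396 = 1188 mol/s; O₂ fed = 1188 × 1.915 = 2275 mol/s.
Fuel reacted = 0.83 × 396 → ξ = 328.7 mol/s.
Outlet (n = n₀ + ν ξ):
  C₂H₄: 396 − 1(328.7) = 67.32
  O₂: 2275 − 3(328.7) = 1289
  CO₂: 0 + 2(328.7) = 657.4
  H₂O: 0 + 2(328.7) = 657.4
Total out = 2671 mol/s; y_CO₂ = 657.4 / 2671 = 0.2461.

0.246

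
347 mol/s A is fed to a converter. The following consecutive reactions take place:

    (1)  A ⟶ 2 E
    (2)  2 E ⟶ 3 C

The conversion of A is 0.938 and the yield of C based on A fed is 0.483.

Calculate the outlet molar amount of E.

Conversion of A: A consumed = 1ξ₁ = 0.938 × 347 → ξ₁ = 325.5 mol/s.
Yield of C: 3ξ₂ / 347 = 0.483 → ξ₂ = 55.87 mol/s.
Outlet amounts (n = n₀ + Σ ν·ξ):
  A: 347 − 1(325.5) = 21.51
  E: 0 + 2(325.5) − 2(55.87) = 539.2
  C: 0 + 3(55.87) = 167.6

539 mol/s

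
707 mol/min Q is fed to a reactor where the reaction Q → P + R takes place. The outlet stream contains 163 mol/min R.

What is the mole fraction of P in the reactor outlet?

For R: n = n₀ + 1ξ → 163 = 0 + 1ξ, giving ξ = 163 mol/min.
Outlet amounts (n = n₀ + ν ξ):
  Q: 707 − 1(163) = 544
  P: 0 + 1(163) = 163
  R: 0 + 1(163) = 163
Total out = 870 mol/min; y_P = 163 / 870 = 0.1874.

0.187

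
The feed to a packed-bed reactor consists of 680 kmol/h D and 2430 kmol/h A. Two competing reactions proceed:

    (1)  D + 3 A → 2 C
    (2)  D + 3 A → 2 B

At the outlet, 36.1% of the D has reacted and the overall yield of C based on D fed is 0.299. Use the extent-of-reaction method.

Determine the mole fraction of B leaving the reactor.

Yield of C: 2ξ₁ / 680 = 0.299 → ξ₁ = 101.7 kmol/h.
Conversion of D: 1ξ₁ + 1ξ₂ = 0.361 × 680 = 245.5 → ξ₂ = 143.8 kmol/h.
Outlet amounts (n = n₀ + Σ ν·ξ):
  D: 680 − 1(101.7) − 1(143.8) = 434.5
  A: 2430 − 3(101.7) − 3(143.8) = 1694
  C: 0 + 2(101.7) = 203.3
  B: 0 + 2(143.8) = 287.6
Total out = 2619 kmol/h; y_B = 287.6 / 2619 = 0.1098.

0.11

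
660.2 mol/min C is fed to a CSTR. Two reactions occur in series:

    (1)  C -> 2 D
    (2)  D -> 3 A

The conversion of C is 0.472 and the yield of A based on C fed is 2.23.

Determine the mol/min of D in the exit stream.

132 mol/min

Conversion of C: C consumed = 1ξ₁ = 0.472 × 660.2 → ξ₁ = 311.6 mol/min.
Yield of A: 3ξ₂ / 660.2 = 2.23 → ξ₂ = 490.7 mol/min.
Outlet amounts (n = n₀ + Σ ν·ξ):
  C: 660.2 − 1(311.6) = 348.6
  D: 0 + 2(311.6) − 1(490.7) = 132.5
  A: 0 + 3(490.7) = 1472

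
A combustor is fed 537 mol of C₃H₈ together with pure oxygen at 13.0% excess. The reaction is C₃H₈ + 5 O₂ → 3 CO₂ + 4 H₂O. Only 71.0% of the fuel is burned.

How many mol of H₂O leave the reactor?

Stoichiometric O₂ = 5 × 537 = 2685 mol; O₂ fed = 2685 × 1.130 = 3034 mol.
Fuel reacted = 0.71 × 537 → ξ = 381.3 mol.
Outlet (n = n₀ + ν ξ):
  C₃H₈: 537 − 1(381.3) = 155.7
  O₂: 3034 − 5(381.3) = 1128
  CO₂: 0 + 3(381.3) = 1144
  H₂O: 0 + 4(381.3) = 1525

1530 mol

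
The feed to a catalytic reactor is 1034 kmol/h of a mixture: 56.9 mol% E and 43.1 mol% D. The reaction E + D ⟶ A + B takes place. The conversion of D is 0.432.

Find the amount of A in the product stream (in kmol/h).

D reacted = 0.432 × 445.7 = 192.5 kmol/h; ν_D = −1, so ξ = 192.5/1 = 192.5 kmol/h.
Outlet amounts (n = n₀ + ν ξ):
  E: 588.3 − 1(192.5) = 395.8
  D: 445.7 − 1(192.5) = 253.1
  A: 0 + 1(192.5) = 192.5
  B: 0 + 1(192.5) = 192.5

193 kmol/h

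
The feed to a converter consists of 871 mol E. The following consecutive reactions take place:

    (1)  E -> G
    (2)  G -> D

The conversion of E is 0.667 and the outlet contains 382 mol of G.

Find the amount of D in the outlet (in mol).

199 mol

Conversion of E: E consumed = 1ξ₁ = 0.667 × 871 → ξ₁ = 581 mol.
G balance: n_G = 0 + 1ξ₁ − 1ξ₂ = 382 → ξ₂ = (1·581 − 382)/1 = 199 mol.
Outlet amounts (n = n₀ + Σ ν·ξ):
  E: 871 − 1(581) = 290
  G: 0 + 1(581) − 1(199) = 382
  D: 0 + 1(199) = 199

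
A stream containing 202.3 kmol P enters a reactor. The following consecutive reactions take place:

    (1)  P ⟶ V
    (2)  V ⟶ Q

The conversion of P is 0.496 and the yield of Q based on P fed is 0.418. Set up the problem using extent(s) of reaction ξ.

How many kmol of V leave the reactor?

Conversion of P: P consumed = 1ξ₁ = 0.496 × 202.3 → ξ₁ = 100.3 kmol.
Yield of Q: 1ξ₂ / 202.3 = 0.418 → ξ₂ = 84.56 kmol.
Outlet amounts (n = n₀ + Σ ν·ξ):
  P: 202.3 − 1(100.3) = 102
  V: 0 + 1(100.3) − 1(84.56) = 15.78
  Q: 0 + 1(84.56) = 84.56

15.8 kmol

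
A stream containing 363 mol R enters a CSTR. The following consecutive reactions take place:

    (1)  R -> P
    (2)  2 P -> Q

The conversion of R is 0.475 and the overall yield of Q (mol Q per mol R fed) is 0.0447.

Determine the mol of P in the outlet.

Conversion of R: R consumed = 1ξ₁ = 0.475 × 363 → ξ₁ = 172.4 mol.
Yield of Q: 1ξ₂ / 363 = 0.0447 → ξ₂ = 16.23 mol.
Outlet amounts (n = n₀ + Σ ν·ξ):
  R: 363 − 1(172.4) = 190.6
  P: 0 + 1(172.4) − 2(16.23) = 140
  Q: 0 + 1(16.23) = 16.23

140 mol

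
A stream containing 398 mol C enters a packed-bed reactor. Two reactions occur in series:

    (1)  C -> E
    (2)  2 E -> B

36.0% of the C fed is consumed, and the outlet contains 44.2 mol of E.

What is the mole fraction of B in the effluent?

0.142

Conversion of C: C consumed = 1ξ₁ = 0.36 × 398 → ξ₁ = 143.3 mol.
E balance: n_E = 0 + 1ξ₁ − 2ξ₂ = 44.2 → ξ₂ = (1·143.3 − 44.2)/2 = 49.54 mol.
Outlet amounts (n = n₀ + Σ ν·ξ):
  C: 398 − 1(143.3) = 254.7
  E: 0 + 1(143.3) − 2(49.54) = 44.2
  B: 0 + 1(49.54) = 49.54
Total out = 348.5 mol; y_B = 49.54 / 348.5 = 0.1422.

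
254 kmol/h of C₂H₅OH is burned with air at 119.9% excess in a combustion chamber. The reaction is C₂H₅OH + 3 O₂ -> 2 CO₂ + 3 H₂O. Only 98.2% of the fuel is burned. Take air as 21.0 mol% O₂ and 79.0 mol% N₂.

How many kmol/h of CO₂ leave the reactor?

499 kmol/h

Stoichiometric O₂ = 3 × 254 = 762 kmol/h; O₂ fed = 762 × 2.199 = 1676 kmol/h.
N₂ fed = 1676 × 79/21 = 6304 kmol/h.
Fuel reacted = 0.982 × 254 → ξ = 249.4 kmol/h.
Outlet (n = n₀ + ν ξ):
  C₂H₅OH: 254 − 1(249.4) = 4.572
  O₂: 1676 − 3(249.4) = 927.4
  N₂: 6304 (inert)
  CO₂: 0 + 2(249.4) = 498.9
  H₂O: 0 + 3(249.4) = 748.3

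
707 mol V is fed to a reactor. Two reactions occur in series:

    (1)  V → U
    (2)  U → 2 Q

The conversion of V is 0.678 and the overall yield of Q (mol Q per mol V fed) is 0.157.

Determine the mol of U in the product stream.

Conversion of V: V consumed = 1ξ₁ = 0.678 × 707 → ξ₁ = 479.3 mol.
Yield of Q: 2ξ₂ / 707 = 0.157 → ξ₂ = 55.5 mol.
Outlet amounts (n = n₀ + Σ ν·ξ):
  V: 707 − 1(479.3) = 227.7
  U: 0 + 1(479.3) − 1(55.5) = 423.8
  Q: 0 + 2(55.5) = 111

424 mol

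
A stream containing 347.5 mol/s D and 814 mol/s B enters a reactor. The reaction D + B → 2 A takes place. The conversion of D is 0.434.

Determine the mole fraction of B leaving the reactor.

D reacted = 0.434 × 347.5 = 150.8 mol/s; ν_D = −1, so ξ = 150.8/1 = 150.8 mol/s.
Outlet amounts (n = n₀ + ν ξ):
  D: 347.5 − 1(150.8) = 196.7
  B: 814 − 1(150.8) = 663.2
  A: 0 + 2(150.8) = 301.6
Total out = 1162 mol/s; y_B = 663.2 / 1162 = 0.571.

0.571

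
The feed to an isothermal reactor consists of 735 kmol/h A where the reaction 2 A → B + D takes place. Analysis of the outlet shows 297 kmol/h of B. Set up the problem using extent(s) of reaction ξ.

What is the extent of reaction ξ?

ξ = 297 kmol/h

For B: n = n₀ + 1ξ → 297 = 0 + 1ξ, giving ξ = 297 kmol/h.
Outlet amounts (n = n₀ + ν ξ):
  A: 735 − 2(297) = 141
  B: 0 + 1(297) = 297
  D: 0 + 1(297) = 297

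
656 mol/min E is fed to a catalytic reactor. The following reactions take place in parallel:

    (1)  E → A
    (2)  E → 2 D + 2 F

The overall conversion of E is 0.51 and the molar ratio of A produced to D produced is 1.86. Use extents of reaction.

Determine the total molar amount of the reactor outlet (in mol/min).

Conversion of E: E consumed = 0.51 × 656 = 334.6 mol/min = 1ξ₁ + 1ξ₂.
Selectivity: 1ξ₁ / (2ξ₂) = 1.86 → ξ₁ = 3.72 ξ₂.
Substitute: (1·3.72 + 1) ξ₂ = 334.6 → ξ₂ = 70.88 mol/min, ξ₁ = 263.7 mol/min.
Outlet amounts (n = n₀ + Σ ν·ξ):
  E: 656 − 1(263.7) − 1(70.88) = 321.4
  A: 0 + 1(263.7) = 263.7
  D: 0 + 2(70.88) = 141.8
  F: 0 + 2(70.88) = 141.8
Total out = 321.4 + 263.7 + 141.8 + 141.8 = 868.6 mol/min.

869 mol/min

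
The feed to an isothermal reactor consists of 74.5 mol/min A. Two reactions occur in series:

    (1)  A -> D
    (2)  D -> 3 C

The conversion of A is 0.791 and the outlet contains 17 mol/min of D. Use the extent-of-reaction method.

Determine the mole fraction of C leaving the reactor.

Conversion of A: A consumed = 1ξ₁ = 0.791 × 74.5 → ξ₁ = 58.93 mol/min.
D balance: n_D = 0 + 1ξ₁ − 1ξ₂ = 17 → ξ₂ = (1·58.93 − 17)/1 = 41.93 mol/min.
Outlet amounts (n = n₀ + Σ ν·ξ):
  A: 74.5 − 1(58.93) = 15.57
  D: 0 + 1(58.93) − 1(41.93) = 17
  C: 0 + 3(41.93) = 125.8
Total out = 158.4 mol/min; y_C = 125.8 / 158.4 = 0.7943.

0.794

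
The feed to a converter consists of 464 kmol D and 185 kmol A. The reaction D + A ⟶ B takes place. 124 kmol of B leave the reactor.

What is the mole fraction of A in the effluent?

For B: n = n₀ + 1ξ → 124 = 0 + 1ξ, giving ξ = 124 kmol.
Outlet amounts (n = n₀ + ν ξ):
  D: 464 − 1(124) = 340
  A: 185 − 1(124) = 61
  B: 0 + 1(124) = 124
Total out = 525 kmol; y_A = 61 / 525 = 0.1162.

0.116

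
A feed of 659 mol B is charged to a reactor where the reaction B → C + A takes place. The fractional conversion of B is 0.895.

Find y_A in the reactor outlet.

0.472

B reacted = 0.895 × 659 = 589.8 mol; ν_B = −1, so ξ = 589.8/1 = 589.8 mol.
Outlet amounts (n = n₀ + ν ξ):
  B: 659 − 1(589.8) = 69.19
  C: 0 + 1(589.8) = 589.8
  A: 0 + 1(589.8) = 589.8
Total out = 1249 mol; y_A = 589.8 / 1249 = 0.4723.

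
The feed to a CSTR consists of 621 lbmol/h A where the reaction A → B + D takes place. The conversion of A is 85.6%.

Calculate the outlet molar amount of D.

532 lbmol/h

A reacted = 0.856 × 621 = 531.6 lbmol/h; ν_A = −1, so ξ = 531.6/1 = 531.6 lbmol/h.
Outlet amounts (n = n₀ + ν ξ):
  A: 621 − 1(531.6) = 89.42
  B: 0 + 1(531.6) = 531.6
  D: 0 + 1(531.6) = 531.6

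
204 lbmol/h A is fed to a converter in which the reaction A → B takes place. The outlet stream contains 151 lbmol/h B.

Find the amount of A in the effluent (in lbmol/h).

53 lbmol/h

For B: n = n₀ + 1ξ → 151 = 0 + 1ξ, giving ξ = 151 lbmol/h.
Outlet amounts (n = n₀ + ν ξ):
  A: 204 − 1(151) = 53
  B: 0 + 1(151) = 151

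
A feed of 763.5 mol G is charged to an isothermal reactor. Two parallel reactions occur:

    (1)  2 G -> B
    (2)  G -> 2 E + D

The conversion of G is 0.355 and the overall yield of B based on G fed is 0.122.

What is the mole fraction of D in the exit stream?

Yield of B: 1ξ₁ / 763.5 = 0.122 → ξ₁ = 93.15 mol.
Conversion of G: 2ξ₁ + 1ξ₂ = 0.355 × 763.5 = 271 → ξ₂ = 84.75 mol.
Outlet amounts (n = n₀ + Σ ν·ξ):
  G: 763.5 − 2(93.15) − 1(84.75) = 492.5
  B: 0 + 1(93.15) = 93.15
  E: 0 + 2(84.75) = 169.5
  D: 0 + 1(84.75) = 84.75
Total out = 839.8 mol; y_D = 84.75 / 839.8 = 0.1009.

0.101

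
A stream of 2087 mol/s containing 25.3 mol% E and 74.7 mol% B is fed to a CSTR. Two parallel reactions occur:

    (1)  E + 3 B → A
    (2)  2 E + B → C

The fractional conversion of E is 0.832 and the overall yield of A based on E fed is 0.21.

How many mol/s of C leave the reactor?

164 mol/s

Yield of A: 1ξ₁ / 528 = 0.21 → ξ₁ = 110.9 mol/s.
Conversion of E: 1ξ₁ + 2ξ₂ = 0.832 × 528 = 439.3 → ξ₂ = 164.2 mol/s.
Outlet amounts (n = n₀ + Σ ν·ξ):
  E: 528 − 1(110.9) − 2(164.2) = 88.71
  B: 1559 − 3(110.9) − 1(164.2) = 1062
  A: 0 + 1(110.9) = 110.9
  C: 0 + 1(164.2) = 164.2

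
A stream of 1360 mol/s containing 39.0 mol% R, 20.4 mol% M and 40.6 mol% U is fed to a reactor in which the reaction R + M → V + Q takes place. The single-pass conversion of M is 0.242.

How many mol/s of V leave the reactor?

M reacted = 0.242 × 277.4 = 67.14 mol/s; ν_M = −1, so ξ = 67.14/1 = 67.14 mol/s.
Outlet amounts (n = n₀ + ν ξ):
  R: 530.4 − 1(67.14) = 463.3
  M: 277.4 − 1(67.14) = 210.3
  V: 0 + 1(67.14) = 67.14
  Q: 0 + 1(67.14) = 67.14
  U: 552.2 (inert)

67.1 mol/s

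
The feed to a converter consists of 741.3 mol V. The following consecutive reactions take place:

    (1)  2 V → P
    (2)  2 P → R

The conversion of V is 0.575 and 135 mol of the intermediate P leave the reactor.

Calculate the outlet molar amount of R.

Conversion of V: V consumed = 2ξ₁ = 0.575 × 741.3 → ξ₁ = 213.1 mol.
P balance: n_P = 0 + 1ξ₁ − 2ξ₂ = 135 → ξ₂ = (1·213.1 − 135)/2 = 39.06 mol.
Outlet amounts (n = n₀ + Σ ν·ξ):
  V: 741.3 − 2(213.1) = 315.1
  P: 0 + 1(213.1) − 2(39.06) = 135
  R: 0 + 1(39.06) = 39.06

39.1 mol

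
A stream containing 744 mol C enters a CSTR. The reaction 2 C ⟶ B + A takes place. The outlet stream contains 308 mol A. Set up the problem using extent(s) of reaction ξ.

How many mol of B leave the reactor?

For A: n = n₀ + 1ξ → 308 = 0 + 1ξ, giving ξ = 308 mol.
Outlet amounts (n = n₀ + ν ξ):
  C: 744 − 2(308) = 128
  B: 0 + 1(308) = 308
  A: 0 + 1(308) = 308

308 mol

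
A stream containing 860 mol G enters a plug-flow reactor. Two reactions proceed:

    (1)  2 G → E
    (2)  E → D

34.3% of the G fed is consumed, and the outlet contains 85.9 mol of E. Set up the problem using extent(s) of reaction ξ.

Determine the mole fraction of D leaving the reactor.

Conversion of G: G consumed = 2ξ₁ = 0.343 × 860 → ξ₁ = 147.5 mol.
E balance: n_E = 0 + 1ξ₁ − 1ξ₂ = 85.9 → ξ₂ = (1·147.5 − 85.9)/1 = 61.59 mol.
Outlet amounts (n = n₀ + Σ ν·ξ):
  G: 860 − 2(147.5) = 565
  E: 0 + 1(147.5) − 1(61.59) = 85.9
  D: 0 + 1(61.59) = 61.59
Total out = 712.5 mol; y_D = 61.59 / 712.5 = 0.08644.

0.0864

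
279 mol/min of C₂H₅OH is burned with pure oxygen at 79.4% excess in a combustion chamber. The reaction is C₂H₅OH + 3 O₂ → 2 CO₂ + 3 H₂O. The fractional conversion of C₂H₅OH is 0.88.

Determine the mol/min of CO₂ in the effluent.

491 mol/min

Stoichiometric O₂ = 3 × 279 = 837 mol/min; O₂ fed = 837 × 1.794 = 1502 mol/min.
Fuel reacted = 0.88 × 279 → ξ = 245.5 mol/min.
Outlet (n = n₀ + ν ξ):
  C₂H₅OH: 279 − 1(245.5) = 33.48
  O₂: 1502 − 3(245.5) = 765
  CO₂: 0 + 2(245.5) = 491
  H₂O: 0 + 3(245.5) = 736.6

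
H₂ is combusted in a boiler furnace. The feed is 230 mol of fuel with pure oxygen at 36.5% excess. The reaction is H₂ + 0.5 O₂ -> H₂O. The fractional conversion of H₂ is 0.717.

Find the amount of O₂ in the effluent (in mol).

Stoichiometric O₂ = 0.5 × 230 = 115 mol; O₂ fed = 115 × 1.365 = 157 mol.
Fuel reacted = 0.717 × 230 → ξ = 164.9 mol.
Outlet (n = n₀ + ν ξ):
  H₂: 230 − 1(164.9) = 65.09
  O₂: 157 − 0.5(164.9) = 74.52
  H₂O: 0 + 1(164.9) = 164.9

74.5 mol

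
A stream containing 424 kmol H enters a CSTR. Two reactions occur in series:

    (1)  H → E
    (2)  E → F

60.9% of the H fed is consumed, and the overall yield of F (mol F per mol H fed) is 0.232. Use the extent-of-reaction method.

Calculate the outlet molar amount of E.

Conversion of H: H consumed = 1ξ₁ = 0.609 × 424 → ξ₁ = 258.2 kmol.
Yield of F: 1ξ₂ / 424 = 0.232 → ξ₂ = 98.37 kmol.
Outlet amounts (n = n₀ + Σ ν·ξ):
  H: 424 − 1(258.2) = 165.8
  E: 0 + 1(258.2) − 1(98.37) = 159.8
  F: 0 + 1(98.37) = 98.37

160 kmol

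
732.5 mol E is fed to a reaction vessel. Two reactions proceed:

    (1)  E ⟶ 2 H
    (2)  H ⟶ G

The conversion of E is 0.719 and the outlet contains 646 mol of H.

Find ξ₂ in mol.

ξ₂ = 407 mol

Conversion of E: E consumed = 1ξ₁ = 0.719 × 732.5 → ξ₁ = 526.7 mol.
H balance: n_H = 0 + 2ξ₁ − 1ξ₂ = 646 → ξ₂ = (2·526.7 − 646)/1 = 407.3 mol.
Outlet amounts (n = n₀ + Σ ν·ξ):
  E: 732.5 − 1(526.7) = 205.8
  H: 0 + 2(526.7) − 1(407.3) = 646
  G: 0 + 1(407.3) = 407.3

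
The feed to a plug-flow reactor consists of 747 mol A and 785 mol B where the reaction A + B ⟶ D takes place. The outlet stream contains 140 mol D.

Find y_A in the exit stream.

0.436

For D: n = n₀ + 1ξ → 140 = 0 + 1ξ, giving ξ = 140 mol.
Outlet amounts (n = n₀ + ν ξ):
  A: 747 − 1(140) = 607
  B: 785 − 1(140) = 645
  D: 0 + 1(140) = 140
Total out = 1392 mol; y_A = 607 / 1392 = 0.4361.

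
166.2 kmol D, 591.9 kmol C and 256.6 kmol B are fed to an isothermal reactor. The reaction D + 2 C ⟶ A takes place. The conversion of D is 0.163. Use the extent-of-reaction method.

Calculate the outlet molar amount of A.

D reacted = 0.163 × 166.2 = 27.09 kmol; ν_D = −1, so ξ = 27.09/1 = 27.09 kmol.
Outlet amounts (n = n₀ + ν ξ):
  D: 166.2 − 1(27.09) = 139.1
  C: 591.9 − 2(27.09) = 537.7
  A: 0 + 1(27.09) = 27.09
  B: 256.6 (inert)

27.1 kmol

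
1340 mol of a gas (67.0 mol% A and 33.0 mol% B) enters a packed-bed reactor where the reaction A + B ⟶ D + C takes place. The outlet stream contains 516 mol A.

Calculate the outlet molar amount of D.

382 mol

For A: n = n₀ − 1ξ → 516 = 897.8 − 1ξ, giving ξ = 381.8 mol.
Outlet amounts (n = n₀ + ν ξ):
  A: 897.8 − 1(381.8) = 516
  B: 442.2 − 1(381.8) = 60.4
  D: 0 + 1(381.8) = 381.8
  C: 0 + 1(381.8) = 381.8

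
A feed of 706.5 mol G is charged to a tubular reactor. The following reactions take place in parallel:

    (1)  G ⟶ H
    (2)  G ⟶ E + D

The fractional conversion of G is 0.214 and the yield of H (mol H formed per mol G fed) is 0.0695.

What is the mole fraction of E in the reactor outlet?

0.126

Yield of H: 1ξ₁ / 706.5 = 0.0695 → ξ₁ = 49.1 mol.
Conversion of G: 1ξ₁ + 1ξ₂ = 0.214 × 706.5 = 151.2 → ξ₂ = 102.1 mol.
Outlet amounts (n = n₀ + Σ ν·ξ):
  G: 706.5 − 1(49.1) − 1(102.1) = 555.3
  H: 0 + 1(49.1) = 49.1
  E: 0 + 1(102.1) = 102.1
  D: 0 + 1(102.1) = 102.1
Total out = 808.6 mol; y_E = 102.1 / 808.6 = 0.1263.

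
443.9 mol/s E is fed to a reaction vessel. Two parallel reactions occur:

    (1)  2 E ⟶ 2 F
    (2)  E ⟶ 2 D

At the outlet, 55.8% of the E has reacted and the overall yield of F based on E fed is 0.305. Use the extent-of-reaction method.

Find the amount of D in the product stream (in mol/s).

Yield of F: 2ξ₁ / 443.9 = 0.305 → ξ₁ = 67.69 mol/s.
Conversion of E: 2ξ₁ + 1ξ₂ = 0.558 × 443.9 = 247.7 → ξ₂ = 112.3 mol/s.
Outlet amounts (n = n₀ + Σ ν·ξ):
  E: 443.9 − 2(67.69) − 1(112.3) = 196.2
  F: 0 + 2(67.69) = 135.4
  D: 0 + 2(112.3) = 224.6

225 mol/s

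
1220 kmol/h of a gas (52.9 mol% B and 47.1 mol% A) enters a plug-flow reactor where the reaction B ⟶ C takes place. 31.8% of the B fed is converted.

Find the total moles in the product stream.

1220 kmol/h

B reacted = 0.318 × 645.4 = 205.2 kmol/h; ν_B = −1, so ξ = 205.2/1 = 205.2 kmol/h.
Outlet amounts (n = n₀ + ν ξ):
  B: 645.4 − 1(205.2) = 440.1
  C: 0 + 1(205.2) = 205.2
  A: 574.6 (inert)
Total out = 440.1 + 205.2 + 574.6 = 1220 kmol/h.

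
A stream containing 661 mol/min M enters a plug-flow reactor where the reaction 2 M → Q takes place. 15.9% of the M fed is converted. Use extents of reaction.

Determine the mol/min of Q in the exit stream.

M reacted = 0.159 × 661 = 105.1 mol/min; ν_M = −2, so ξ = 105.1/2 = 52.55 mol/min.
Outlet amounts (n = n₀ + ν ξ):
  M: 661 − 2(52.55) = 555.9
  Q: 0 + 1(52.55) = 52.55

52.5 mol/min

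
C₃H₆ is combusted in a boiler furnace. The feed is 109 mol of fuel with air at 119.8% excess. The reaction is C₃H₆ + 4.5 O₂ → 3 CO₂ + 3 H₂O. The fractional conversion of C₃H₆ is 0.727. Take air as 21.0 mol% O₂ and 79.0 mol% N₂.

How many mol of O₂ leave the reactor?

722 mol

Stoichiometric O₂ = 4.5 × 109 = 490.5 mol; O₂ fed = 490.5 × 2.198 = 1078 mol.
N₂ fed = 1078 × 79/21 = 4056 mol.
Fuel reacted = 0.727 × 109 → ξ = 79.24 mol.
Outlet (n = n₀ + ν ξ):
  C₃H₆: 109 − 1(79.24) = 29.76
  O₂: 1078 − 4.5(79.24) = 721.5
  N₂: 4056 (inert)
  CO₂: 0 + 3(79.24) = 237.7
  H₂O: 0 + 3(79.24) = 237.7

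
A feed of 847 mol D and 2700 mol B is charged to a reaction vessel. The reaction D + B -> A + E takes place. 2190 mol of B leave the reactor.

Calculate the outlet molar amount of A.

For B: n = n₀ − 1ξ → 2190 = 2700 − 1ξ, giving ξ = 510 mol.
Outlet amounts (n = n₀ + ν ξ):
  D: 847 − 1(510) = 337
  B: 2700 − 1(510) = 2190
  A: 0 + 1(510) = 510
  E: 0 + 1(510) = 510

510 mol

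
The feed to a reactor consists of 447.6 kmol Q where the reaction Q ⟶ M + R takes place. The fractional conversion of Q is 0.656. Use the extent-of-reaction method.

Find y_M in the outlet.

Q reacted = 0.656 × 447.6 = 293.6 kmol; ν_Q = −1, so ξ = 293.6/1 = 293.6 kmol.
Outlet amounts (n = n₀ + ν ξ):
  Q: 447.6 − 1(293.6) = 154
  M: 0 + 1(293.6) = 293.6
  R: 0 + 1(293.6) = 293.6
Total out = 741.2 kmol; y_M = 293.6 / 741.2 = 0.3961.

0.396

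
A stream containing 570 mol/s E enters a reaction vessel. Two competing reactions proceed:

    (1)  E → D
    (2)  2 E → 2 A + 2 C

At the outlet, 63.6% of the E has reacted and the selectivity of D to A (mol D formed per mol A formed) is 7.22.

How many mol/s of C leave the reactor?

Conversion of E: E consumed = 0.636 × 570 = 362.5 mol/s = 1ξ₁ + 2ξ₂.
Selectivity: 1ξ₁ / (2ξ₂) = 7.22 → ξ₁ = 14.44 ξ₂.
Substitute: (1·14.44 + 2) ξ₂ = 362.5 → ξ₂ = 22.05 mol/s, ξ₁ = 318.4 mol/s.
Outlet amounts (n = n₀ + Σ ν·ξ):
  E: 570 − 1(318.4) − 2(22.05) = 207.5
  D: 0 + 1(318.4) = 318.4
  A: 0 + 2(22.05) = 44.1
  C: 0 + 2(22.05) = 44.1

44.1 mol/s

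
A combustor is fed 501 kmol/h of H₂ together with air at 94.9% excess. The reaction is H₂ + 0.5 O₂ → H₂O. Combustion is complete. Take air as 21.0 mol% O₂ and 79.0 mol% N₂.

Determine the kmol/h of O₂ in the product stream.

238 kmol/h

Stoichiometric O₂ = 0.5 × 501 = 250.5 kmol/h; O₂ fed = 250.5 × 1.949 = 488.2 kmol/h.
N₂ fed = 488.2 × 79/21 = 1837 kmol/h.
Fuel reacted = 1 × 501 → ξ = 501 kmol/h.
Outlet (n = n₀ + ν ξ):
  H₂: 501 − 1(501) = 0
  O₂: 488.2 − 0.5(501) = 237.7
  N₂: 1837 (inert)
  H₂O: 0 + 1(501) = 501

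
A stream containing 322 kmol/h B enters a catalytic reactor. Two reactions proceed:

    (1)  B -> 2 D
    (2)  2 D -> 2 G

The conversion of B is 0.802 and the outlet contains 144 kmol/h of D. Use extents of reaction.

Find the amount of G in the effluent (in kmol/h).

Conversion of B: B consumed = 1ξ₁ = 0.802 × 322 → ξ₁ = 258.2 kmol/h.
D balance: n_D = 0 + 2ξ₁ − 2ξ₂ = 144 → ξ₂ = (2·258.2 − 144)/2 = 186.2 kmol/h.
Outlet amounts (n = n₀ + Σ ν·ξ):
  B: 322 − 1(258.2) = 63.76
  D: 0 + 2(258.2) − 2(186.2) = 144
  G: 0 + 2(186.2) = 372.5

372 kmol/h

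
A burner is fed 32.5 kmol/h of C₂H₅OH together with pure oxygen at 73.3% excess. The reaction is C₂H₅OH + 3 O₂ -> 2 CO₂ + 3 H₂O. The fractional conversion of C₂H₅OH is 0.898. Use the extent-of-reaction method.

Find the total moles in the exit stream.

231 kmol/h

Stoichiometric O₂ = 3 × 32.5 = 97.5 kmol/h; O₂ fed = 97.5 × 1.733 = 169 kmol/h.
Fuel reacted = 0.898 × 32.5 → ξ = 29.19 kmol/h.
Outlet (n = n₀ + ν ξ):
  C₂H₅OH: 32.5 − 1(29.19) = 3.315
  O₂: 169 − 3(29.19) = 81.41
  CO₂: 0 + 2(29.19) = 58.37
  H₂O: 0 + 3(29.19) = 87.56
Total out = 3.315 + 81.41 + 58.37 + 87.56 = 230.7 kmol/h.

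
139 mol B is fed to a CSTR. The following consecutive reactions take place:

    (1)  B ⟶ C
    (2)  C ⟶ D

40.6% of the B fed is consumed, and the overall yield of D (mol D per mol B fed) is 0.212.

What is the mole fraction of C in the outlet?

0.194

Conversion of B: B consumed = 1ξ₁ = 0.406 × 139 → ξ₁ = 56.43 mol.
Yield of D: 1ξ₂ / 139 = 0.212 → ξ₂ = 29.47 mol.
Outlet amounts (n = n₀ + Σ ν·ξ):
  B: 139 − 1(56.43) = 82.57
  C: 0 + 1(56.43) − 1(29.47) = 26.97
  D: 0 + 1(29.47) = 29.47
Total out = 139 mol; y_C = 26.97 / 139 = 0.194.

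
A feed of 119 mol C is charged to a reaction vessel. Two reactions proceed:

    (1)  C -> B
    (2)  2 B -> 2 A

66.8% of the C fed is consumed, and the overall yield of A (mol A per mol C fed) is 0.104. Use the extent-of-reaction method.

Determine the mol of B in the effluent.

Conversion of C: C consumed = 1ξ₁ = 0.668 × 119 → ξ₁ = 79.49 mol.
Yield of A: 2ξ₂ / 119 = 0.104 → ξ₂ = 6.188 mol.
Outlet amounts (n = n₀ + Σ ν·ξ):
  C: 119 − 1(79.49) = 39.51
  B: 0 + 1(79.49) − 2(6.188) = 67.12
  A: 0 + 2(6.188) = 12.38

67.1 mol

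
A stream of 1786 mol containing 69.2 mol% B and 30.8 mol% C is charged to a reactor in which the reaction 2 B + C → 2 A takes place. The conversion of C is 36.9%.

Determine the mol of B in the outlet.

C reacted = 0.369 × 550.1 = 203 mol; ν_C = −1, so ξ = 203/1 = 203 mol.
Outlet amounts (n = n₀ + ν ξ):
  B: 1236 − 2(203) = 829.9
  C: 550.1 − 1(203) = 347.1
  A: 0 + 2(203) = 406

830 mol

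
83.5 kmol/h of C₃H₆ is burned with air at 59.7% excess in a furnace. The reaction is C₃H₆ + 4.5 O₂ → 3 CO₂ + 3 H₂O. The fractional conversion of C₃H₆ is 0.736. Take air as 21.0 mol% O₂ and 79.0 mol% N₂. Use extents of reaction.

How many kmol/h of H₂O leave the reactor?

Stoichiometric O₂ = 4.5 × 83.5 = 375.8 kmol/h; O₂ fed = 375.8 × 1.597 = 600.1 kmol/h.
N₂ fed = 600.1 × 79/21 = 2257 kmol/h.
Fuel reacted = 0.736 × 83.5 → ξ = 61.46 kmol/h.
Outlet (n = n₀ + ν ξ):
  C₃H₆: 83.5 − 1(61.46) = 22.04
  O₂: 600.1 − 4.5(61.46) = 323.5
  N₂: 2257 (inert)
  CO₂: 0 + 3(61.46) = 184.4
  H₂O: 0 + 3(61.46) = 184.4

184 kmol/h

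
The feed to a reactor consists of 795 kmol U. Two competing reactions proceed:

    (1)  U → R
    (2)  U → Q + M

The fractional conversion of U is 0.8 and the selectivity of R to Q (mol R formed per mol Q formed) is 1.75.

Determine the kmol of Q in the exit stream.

231 kmol

Conversion of U: U consumed = 0.8 × 795 = 636 kmol = 1ξ₁ + 1ξ₂.
Selectivity: 1ξ₁ / (1ξ₂) = 1.75 → ξ₁ = 1.75 ξ₂.
Substitute: (1·1.75 + 1) ξ₂ = 636 → ξ₂ = 231.3 kmol, ξ₁ = 404.7 kmol.
Outlet amounts (n = n₀ + Σ ν·ξ):
  U: 795 − 1(404.7) − 1(231.3) = 159
  R: 0 + 1(404.7) = 404.7
  Q: 0 + 1(231.3) = 231.3
  M: 0 + 1(231.3) = 231.3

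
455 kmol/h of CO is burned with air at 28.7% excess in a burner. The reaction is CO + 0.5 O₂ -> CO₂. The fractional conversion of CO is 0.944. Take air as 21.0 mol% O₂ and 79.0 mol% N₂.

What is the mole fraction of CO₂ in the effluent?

Stoichiometric O₂ = 0.5 × 455 = 227.5 kmol/h; O₂ fed = 227.5 × 1.287 = 292.8 kmol/h.
N₂ fed = 292.8 × 79/21 = 1101 kmol/h.
Fuel reacted = 0.944 × 455 → ξ = 429.5 kmol/h.
Outlet (n = n₀ + ν ξ):
  CO: 455 − 1(429.5) = 25.48
  O₂: 292.8 − 0.5(429.5) = 78.03
  N₂: 1101 (inert)
  CO₂: 0 + 1(429.5) = 429.5
Total out = 1634 kmol/h; y_CO₂ = 429.5 / 1634 = 0.2628.

0.263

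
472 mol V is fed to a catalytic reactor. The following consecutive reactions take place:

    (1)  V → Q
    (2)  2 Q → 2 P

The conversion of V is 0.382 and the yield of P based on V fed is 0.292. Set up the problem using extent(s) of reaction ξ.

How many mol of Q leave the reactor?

Conversion of V: V consumed = 1ξ₁ = 0.382 × 472 → ξ₁ = 180.3 mol.
Yield of P: 2ξ₂ / 472 = 0.292 → ξ₂ = 68.91 mol.
Outlet amounts (n = n₀ + Σ ν·ξ):
  V: 472 − 1(180.3) = 291.7
  Q: 0 + 1(180.3) − 2(68.91) = 42.48
  P: 0 + 2(68.91) = 137.8

42.5 mol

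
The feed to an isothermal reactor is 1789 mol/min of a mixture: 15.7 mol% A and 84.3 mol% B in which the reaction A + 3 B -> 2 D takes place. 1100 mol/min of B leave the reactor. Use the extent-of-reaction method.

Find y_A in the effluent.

0.0955

For B: n = n₀ − 3ξ → 1100 = 1508 − 3ξ, giving ξ = 136 mol/min.
Outlet amounts (n = n₀ + ν ξ):
  A: 280.9 − 1(136) = 144.8
  B: 1508 − 3(136) = 1100
  D: 0 + 2(136) = 272.1
Total out = 1517 mol/min; y_A = 144.8 / 1517 = 0.09548.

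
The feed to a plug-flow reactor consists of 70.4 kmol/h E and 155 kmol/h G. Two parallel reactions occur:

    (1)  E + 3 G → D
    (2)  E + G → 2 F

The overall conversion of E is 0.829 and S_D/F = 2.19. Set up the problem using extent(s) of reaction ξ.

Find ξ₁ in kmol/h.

ξ₁ = 47.5 kmol/h

Conversion of E: E consumed = 0.829 × 70.4 = 58.36 kmol/h = 1ξ₁ + 1ξ₂.
Selectivity: 1ξ₁ / (2ξ₂) = 2.19 → ξ₁ = 4.38 ξ₂.
Substitute: (1·4.38 + 1) ξ₂ = 58.36 → ξ₂ = 10.85 kmol/h, ξ₁ = 47.51 kmol/h.
Outlet amounts (n = n₀ + Σ ν·ξ):
  E: 70.4 − 1(47.51) − 1(10.85) = 12.04
  G: 155 − 3(47.51) − 1(10.85) = 1.611
  D: 0 + 1(47.51) = 47.51
  F: 0 + 2(10.85) = 21.7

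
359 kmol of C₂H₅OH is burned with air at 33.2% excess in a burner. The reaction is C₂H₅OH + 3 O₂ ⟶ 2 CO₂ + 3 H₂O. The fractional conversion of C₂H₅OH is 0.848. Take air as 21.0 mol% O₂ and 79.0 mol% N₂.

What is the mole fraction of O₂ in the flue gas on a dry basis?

Stoichiometric O₂ = 3 × 359 = 1077 kmol; O₂ fed = 1077 × 1.332 = 1435 kmol.
N₂ fed = 1435 × 79/21 = 5397 kmol.
Fuel reacted = 0.848 × 359 → ξ = 304.4 kmol.
Outlet (n = n₀ + ν ξ):
  C₂H₅OH: 359 − 1(304.4) = 54.57
  O₂: 1435 − 3(304.4) = 521.3
  N₂: 5397 (inert)
  CO₂: 0 + 2(304.4) = 608.9
  H₂O: 0 + 3(304.4) = 913.3
Dry total = 6581 kmol; y_O₂ (dry) = 521.3 / 6581 = 0.0792.

0.0792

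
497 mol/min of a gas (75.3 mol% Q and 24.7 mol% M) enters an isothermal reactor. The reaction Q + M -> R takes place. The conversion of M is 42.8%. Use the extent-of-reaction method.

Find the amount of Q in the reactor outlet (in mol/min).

M reacted = 0.428 × 122.8 = 52.54 mol/min; ν_M = −1, so ξ = 52.54/1 = 52.54 mol/min.
Outlet amounts (n = n₀ + ν ξ):
  Q: 374.2 − 1(52.54) = 321.7
  M: 122.8 − 1(52.54) = 70.22
  R: 0 + 1(52.54) = 52.54

322 mol/min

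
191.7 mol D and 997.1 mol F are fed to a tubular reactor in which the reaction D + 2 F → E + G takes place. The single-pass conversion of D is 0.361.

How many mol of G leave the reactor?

D reacted = 0.361 × 191.7 = 69.2 mol; ν_D = −1, so ξ = 69.2/1 = 69.2 mol.
Outlet amounts (n = n₀ + ν ξ):
  D: 191.7 − 1(69.2) = 122.5
  F: 997.1 − 2(69.2) = 858.7
  E: 0 + 1(69.2) = 69.2
  G: 0 + 1(69.2) = 69.2

69.2 mol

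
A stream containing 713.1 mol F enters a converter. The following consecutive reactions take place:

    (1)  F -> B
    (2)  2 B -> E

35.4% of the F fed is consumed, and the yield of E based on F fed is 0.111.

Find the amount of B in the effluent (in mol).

Conversion of F: F consumed = 1ξ₁ = 0.354 × 713.1 → ξ₁ = 252.4 mol.
Yield of E: 1ξ₂ / 713.1 = 0.111 → ξ₂ = 79.15 mol.
Outlet amounts (n = n₀ + Σ ν·ξ):
  F: 713.1 − 1(252.4) = 460.7
  B: 0 + 1(252.4) − 2(79.15) = 94.13
  E: 0 + 1(79.15) = 79.15

94.1 mol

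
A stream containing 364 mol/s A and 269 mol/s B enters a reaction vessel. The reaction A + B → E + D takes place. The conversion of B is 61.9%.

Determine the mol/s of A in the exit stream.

B reacted = 0.619 × 269 = 166.5 mol/s; ν_B = −1, so ξ = 166.5/1 = 166.5 mol/s.
Outlet amounts (n = n₀ + ν ξ):
  A: 364 − 1(166.5) = 197.5
  B: 269 − 1(166.5) = 102.5
  E: 0 + 1(166.5) = 166.5
  D: 0 + 1(166.5) = 166.5

197 mol/s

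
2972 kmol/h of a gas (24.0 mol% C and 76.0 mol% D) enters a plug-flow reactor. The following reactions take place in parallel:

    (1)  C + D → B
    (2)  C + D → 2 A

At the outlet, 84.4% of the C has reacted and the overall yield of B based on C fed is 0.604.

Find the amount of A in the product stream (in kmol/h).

342 kmol/h

Yield of B: 1ξ₁ / 713.3 = 0.604 → ξ₁ = 430.8 kmol/h.
Conversion of C: 1ξ₁ + 1ξ₂ = 0.844 × 713.3 = 602 → ξ₂ = 171.2 kmol/h.
Outlet amounts (n = n₀ + Σ ν·ξ):
  C: 713.3 − 1(430.8) − 1(171.2) = 111.3
  D: 2259 − 1(430.8) − 1(171.2) = 1657
  B: 0 + 1(430.8) = 430.8
  A: 0 + 2(171.2) = 342.4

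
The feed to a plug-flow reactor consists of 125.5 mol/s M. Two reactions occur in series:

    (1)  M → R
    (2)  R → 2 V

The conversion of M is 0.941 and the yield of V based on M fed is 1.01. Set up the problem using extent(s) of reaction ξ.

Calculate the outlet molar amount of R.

54.7 mol/s

Conversion of M: M consumed = 1ξ₁ = 0.941 × 125.5 → ξ₁ = 118.1 mol/s.
Yield of V: 2ξ₂ / 125.5 = 1.01 → ξ₂ = 63.38 mol/s.
Outlet amounts (n = n₀ + Σ ν·ξ):
  M: 125.5 − 1(118.1) = 7.405
  R: 0 + 1(118.1) − 1(63.38) = 54.72
  V: 0 + 2(63.38) = 126.8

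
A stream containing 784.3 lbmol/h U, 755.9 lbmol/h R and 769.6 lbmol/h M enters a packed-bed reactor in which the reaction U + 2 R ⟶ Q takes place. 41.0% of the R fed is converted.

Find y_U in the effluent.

R reacted = 0.41 × 755.9 = 309.9 lbmol/h; ν_R = −2, so ξ = 309.9/2 = 155 lbmol/h.
Outlet amounts (n = n₀ + ν ξ):
  U: 784.3 − 1(155) = 629.3
  R: 755.9 − 2(155) = 446
  Q: 0 + 1(155) = 155
  M: 769.6 (inert)
Total out = 2000 lbmol/h; y_U = 629.3 / 2000 = 0.3147.

0.315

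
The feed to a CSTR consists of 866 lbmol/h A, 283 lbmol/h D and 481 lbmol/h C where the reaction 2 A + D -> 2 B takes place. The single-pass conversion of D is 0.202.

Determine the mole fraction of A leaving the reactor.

0.478

D reacted = 0.202 × 283 = 57.17 lbmol/h; ν_D = −1, so ξ = 57.17/1 = 57.17 lbmol/h.
Outlet amounts (n = n₀ + ν ξ):
  A: 866 − 2(57.17) = 751.7
  D: 283 − 1(57.17) = 225.8
  B: 0 + 2(57.17) = 114.3
  C: 481 (inert)
Total out = 1573 lbmol/h; y_A = 751.7 / 1573 = 0.4779.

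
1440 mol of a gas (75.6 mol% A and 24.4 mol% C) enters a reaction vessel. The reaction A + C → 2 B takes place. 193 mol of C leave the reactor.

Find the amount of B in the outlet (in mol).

317 mol

For C: n = n₀ − 1ξ → 193 = 351.4 − 1ξ, giving ξ = 158.4 mol.
Outlet amounts (n = n₀ + ν ξ):
  A: 1089 − 1(158.4) = 930.3
  C: 351.4 − 1(158.4) = 193
  B: 0 + 2(158.4) = 316.7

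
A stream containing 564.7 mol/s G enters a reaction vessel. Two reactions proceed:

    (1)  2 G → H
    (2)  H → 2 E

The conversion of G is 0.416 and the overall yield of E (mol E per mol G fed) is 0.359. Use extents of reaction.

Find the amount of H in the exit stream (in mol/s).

16.1 mol/s

Conversion of G: G consumed = 2ξ₁ = 0.416 × 564.7 → ξ₁ = 117.5 mol/s.
Yield of E: 2ξ₂ / 564.7 = 0.359 → ξ₂ = 101.4 mol/s.
Outlet amounts (n = n₀ + Σ ν·ξ):
  G: 564.7 − 2(117.5) = 329.8
  H: 0 + 1(117.5) − 1(101.4) = 16.09
  E: 0 + 2(101.4) = 202.7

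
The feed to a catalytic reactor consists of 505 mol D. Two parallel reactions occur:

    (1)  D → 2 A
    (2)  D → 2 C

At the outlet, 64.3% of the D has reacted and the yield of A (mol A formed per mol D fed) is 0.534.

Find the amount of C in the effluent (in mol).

Yield of A: 2ξ₁ / 505 = 0.534 → ξ₁ = 134.8 mol.
Conversion of D: 1ξ₁ + 1ξ₂ = 0.643 × 505 = 324.7 → ξ₂ = 189.9 mol.
Outlet amounts (n = n₀ + Σ ν·ξ):
  D: 505 − 1(134.8) − 1(189.9) = 180.3
  A: 0 + 2(134.8) = 269.7
  C: 0 + 2(189.9) = 379.8

380 mol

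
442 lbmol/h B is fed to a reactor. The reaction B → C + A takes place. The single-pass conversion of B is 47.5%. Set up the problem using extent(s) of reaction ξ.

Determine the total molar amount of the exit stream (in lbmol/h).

652 lbmol/h

B reacted = 0.475 × 442 = 209.9 lbmol/h; ν_B = −1, so ξ = 209.9/1 = 209.9 lbmol/h.
Outlet amounts (n = n₀ + ν ξ):
  B: 442 − 1(209.9) = 232.1
  C: 0 + 1(209.9) = 209.9
  A: 0 + 1(209.9) = 209.9
Total out = 232.1 + 209.9 + 209.9 = 652 lbmol/h.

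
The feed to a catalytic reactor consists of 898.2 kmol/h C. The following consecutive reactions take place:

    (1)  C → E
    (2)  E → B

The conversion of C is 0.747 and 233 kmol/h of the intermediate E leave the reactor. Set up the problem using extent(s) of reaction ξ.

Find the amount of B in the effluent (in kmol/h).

438 kmol/h

Conversion of C: C consumed = 1ξ₁ = 0.747 × 898.2 → ξ₁ = 671 kmol/h.
E balance: n_E = 0 + 1ξ₁ − 1ξ₂ = 233 → ξ₂ = (1·671 − 233)/1 = 438 kmol/h.
Outlet amounts (n = n₀ + Σ ν·ξ):
  C: 898.2 − 1(671) = 227.2
  E: 0 + 1(671) − 1(438) = 233
  B: 0 + 1(438) = 438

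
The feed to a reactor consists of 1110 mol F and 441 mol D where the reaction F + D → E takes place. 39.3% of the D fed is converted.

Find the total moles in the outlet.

D reacted = 0.393 × 441 = 173.3 mol; ν_D = −1, so ξ = 173.3/1 = 173.3 mol.
Outlet amounts (n = n₀ + ν ξ):
  F: 1110 − 1(173.3) = 936.7
  D: 441 − 1(173.3) = 267.7
  E: 0 + 1(173.3) = 173.3
Total out = 936.7 + 267.7 + 173.3 = 1378 mol.

1380 mol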